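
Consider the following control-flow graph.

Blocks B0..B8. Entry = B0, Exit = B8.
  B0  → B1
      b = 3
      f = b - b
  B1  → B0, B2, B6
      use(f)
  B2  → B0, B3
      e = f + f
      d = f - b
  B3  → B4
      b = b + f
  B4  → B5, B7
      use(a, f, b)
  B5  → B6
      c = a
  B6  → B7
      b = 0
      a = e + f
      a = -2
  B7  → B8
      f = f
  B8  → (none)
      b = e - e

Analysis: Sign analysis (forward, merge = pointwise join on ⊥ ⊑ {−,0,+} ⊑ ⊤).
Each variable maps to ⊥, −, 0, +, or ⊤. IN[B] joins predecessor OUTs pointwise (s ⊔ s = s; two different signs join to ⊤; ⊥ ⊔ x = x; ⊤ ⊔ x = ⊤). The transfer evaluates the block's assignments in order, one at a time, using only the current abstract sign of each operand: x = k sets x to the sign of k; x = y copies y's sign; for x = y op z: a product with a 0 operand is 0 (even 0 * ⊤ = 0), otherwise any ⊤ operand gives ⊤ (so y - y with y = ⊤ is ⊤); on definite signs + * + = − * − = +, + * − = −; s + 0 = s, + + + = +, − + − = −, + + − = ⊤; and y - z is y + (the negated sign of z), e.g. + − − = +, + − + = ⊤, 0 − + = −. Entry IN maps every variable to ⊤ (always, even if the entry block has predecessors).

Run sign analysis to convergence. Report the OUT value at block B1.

Converged values:
  B0:   IN=(all ⊤)   OUT={b:+; rest ⊤}
  B1:   IN={b:+; rest ⊤}   OUT={b:+; rest ⊤}
  B2:   IN={b:+; rest ⊤}   OUT={b:+; rest ⊤}
  B3:   IN={b:+; rest ⊤}   OUT=(all ⊤)
  B4:   IN=(all ⊤)   OUT=(all ⊤)
  B5:   IN=(all ⊤)   OUT=(all ⊤)
  B6:   IN=(all ⊤)   OUT={a:-, b:0; rest ⊤}
  B7:   IN=(all ⊤)   OUT=(all ⊤)
  B8:   IN=(all ⊤)   OUT=(all ⊤)

Merge at B1: IN[B1] = OUT[B0] = {a: ⊤, b: +, c: ⊤, d: ⊤, e: ⊤, f: ⊤}
Applying B1's transfer function to that IN value gives OUT[B1] (row B1 above).

Answer: {a: ⊤, b: +, c: ⊤, d: ⊤, e: ⊤, f: ⊤}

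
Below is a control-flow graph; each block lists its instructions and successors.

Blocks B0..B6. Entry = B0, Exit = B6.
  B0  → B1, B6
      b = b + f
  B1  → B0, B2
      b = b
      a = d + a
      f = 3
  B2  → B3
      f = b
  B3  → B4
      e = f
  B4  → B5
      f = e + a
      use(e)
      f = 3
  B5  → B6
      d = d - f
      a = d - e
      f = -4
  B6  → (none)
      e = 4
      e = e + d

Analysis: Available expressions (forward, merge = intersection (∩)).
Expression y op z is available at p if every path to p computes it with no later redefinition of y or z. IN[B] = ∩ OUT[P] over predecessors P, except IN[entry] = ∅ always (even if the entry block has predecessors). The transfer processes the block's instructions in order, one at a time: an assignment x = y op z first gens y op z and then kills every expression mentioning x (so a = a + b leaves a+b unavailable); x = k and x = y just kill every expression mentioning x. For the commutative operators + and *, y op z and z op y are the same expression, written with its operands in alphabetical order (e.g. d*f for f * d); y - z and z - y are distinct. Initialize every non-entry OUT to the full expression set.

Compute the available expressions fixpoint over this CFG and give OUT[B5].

Answer: {d-e}

Trace:
Per-block solution:
  B0:  IN={}  OUT={}
  B1:  IN={}  OUT={}
  B2:  IN={}  OUT={}
  B3:  IN={}  OUT={}
  B4:  IN={}  OUT={a+e}
  B5:  IN={a+e}  OUT={d-e}
  B6:  IN={}  OUT={}

Merge at B5: IN[B5] = OUT[B4] = {a+e}
Applying B5's transfer function to that IN value gives OUT[B5] (row B5 above).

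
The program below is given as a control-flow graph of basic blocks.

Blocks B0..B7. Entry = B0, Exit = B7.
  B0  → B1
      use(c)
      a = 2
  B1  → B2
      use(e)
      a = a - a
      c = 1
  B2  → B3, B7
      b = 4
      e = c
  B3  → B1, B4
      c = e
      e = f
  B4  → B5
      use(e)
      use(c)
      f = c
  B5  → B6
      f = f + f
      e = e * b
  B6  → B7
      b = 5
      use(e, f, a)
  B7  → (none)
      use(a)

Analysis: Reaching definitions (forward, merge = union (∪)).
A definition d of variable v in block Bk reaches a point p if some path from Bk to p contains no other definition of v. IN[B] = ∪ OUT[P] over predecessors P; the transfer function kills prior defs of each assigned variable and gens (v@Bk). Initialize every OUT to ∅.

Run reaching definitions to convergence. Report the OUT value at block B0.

Answer: {a@B0}

Trace:
Converged values:
  B0:   IN={}   OUT={a@B0}
  B1:   IN={a@B0, a@B1, b@B2, c@B3, e@B3}   OUT={a@B1, b@B2, c@B1, e@B3}
  B2:   IN={a@B1, b@B2, c@B1, e@B3}   OUT={a@B1, b@B2, c@B1, e@B2}
  B3:   IN={a@B1, b@B2, c@B1, e@B2}   OUT={a@B1, b@B2, c@B3, e@B3}
  B4:   IN={a@B1, b@B2, c@B3, e@B3}   OUT={a@B1, b@B2, c@B3, e@B3, f@B4}
  B5:   IN={a@B1, b@B2, c@B3, e@B3, f@B4}   OUT={a@B1, b@B2, c@B3, e@B5, f@B5}
  B6:   IN={a@B1, b@B2, c@B3, e@B5, f@B5}   OUT={a@B1, b@B6, c@B3, e@B5, f@B5}
  B7:   IN={a@B1, b@B2, b@B6, c@B1, c@B3, e@B2, e@B5, f@B5}   OUT={a@B1, b@B2, b@B6, c@B1, c@B3, e@B2, e@B5, f@B5}

B0 is the boundary node: IN[B0] = {}
Applying B0's transfer function to that IN value gives OUT[B0] (row B0 above).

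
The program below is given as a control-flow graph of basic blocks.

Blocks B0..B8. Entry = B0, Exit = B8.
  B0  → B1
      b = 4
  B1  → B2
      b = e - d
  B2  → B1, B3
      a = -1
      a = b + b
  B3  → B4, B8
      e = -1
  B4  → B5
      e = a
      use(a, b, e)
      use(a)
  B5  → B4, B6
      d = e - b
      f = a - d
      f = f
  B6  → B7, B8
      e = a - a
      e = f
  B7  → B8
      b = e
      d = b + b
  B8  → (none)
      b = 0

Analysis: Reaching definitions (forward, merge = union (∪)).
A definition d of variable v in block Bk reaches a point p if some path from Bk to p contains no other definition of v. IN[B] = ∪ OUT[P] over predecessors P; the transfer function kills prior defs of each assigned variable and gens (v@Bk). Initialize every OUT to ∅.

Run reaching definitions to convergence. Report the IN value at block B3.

Answer: {a@B2, b@B1}

Trace:
Fixpoint table:
  B0: | IN={} | OUT={b@B0}
  B1: | IN={a@B2, b@B0, b@B1} | OUT={a@B2, b@B1}
  B2: | IN={a@B2, b@B1} | OUT={a@B2, b@B1}
  B3: | IN={a@B2, b@B1} | OUT={a@B2, b@B1, e@B3}
  B4: | IN={a@B2, b@B1, d@B5, e@B3, e@B4, f@B5} | OUT={a@B2, b@B1, d@B5, e@B4, f@B5}
  B5: | IN={a@B2, b@B1, d@B5, e@B4, f@B5} | OUT={a@B2, b@B1, d@B5, e@B4, f@B5}
  B6: | IN={a@B2, b@B1, d@B5, e@B4, f@B5} | OUT={a@B2, b@B1, d@B5, e@B6, f@B5}
  B7: | IN={a@B2, b@B1, d@B5, e@B6, f@B5} | OUT={a@B2, b@B7, d@B7, e@B6, f@B5}
  B8: | IN={a@B2, b@B1, b@B7, d@B5, d@B7, e@B3, e@B6, f@B5} | OUT={a@B2, b@B8, d@B5, d@B7, e@B3, e@B6, f@B5}

Merge at B3: IN[B3] = OUT[B2] = {a@B2, b@B1}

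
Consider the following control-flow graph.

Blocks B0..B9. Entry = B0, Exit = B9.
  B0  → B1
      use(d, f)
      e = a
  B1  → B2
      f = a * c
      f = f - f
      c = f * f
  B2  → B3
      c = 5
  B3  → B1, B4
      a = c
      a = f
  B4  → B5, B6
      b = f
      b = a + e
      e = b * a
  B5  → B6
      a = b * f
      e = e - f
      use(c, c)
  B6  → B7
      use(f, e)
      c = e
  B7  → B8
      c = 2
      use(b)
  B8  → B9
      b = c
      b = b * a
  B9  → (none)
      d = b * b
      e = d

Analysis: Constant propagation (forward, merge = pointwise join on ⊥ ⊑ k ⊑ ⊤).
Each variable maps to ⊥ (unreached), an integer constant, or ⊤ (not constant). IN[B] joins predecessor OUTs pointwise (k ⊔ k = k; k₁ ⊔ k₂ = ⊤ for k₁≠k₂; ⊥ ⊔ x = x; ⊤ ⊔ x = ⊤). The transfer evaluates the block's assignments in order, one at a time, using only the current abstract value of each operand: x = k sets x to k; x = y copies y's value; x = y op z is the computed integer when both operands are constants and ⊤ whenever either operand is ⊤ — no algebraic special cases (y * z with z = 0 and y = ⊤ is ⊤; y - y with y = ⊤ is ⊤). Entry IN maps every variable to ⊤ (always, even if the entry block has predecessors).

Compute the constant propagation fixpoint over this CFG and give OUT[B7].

Answer: {a: ⊤, b: ⊤, c: 2, d: ⊤, e: ⊤, f: ⊤}

Derivation:
Per-block solution:
  B0:  IN=(all ⊤)  OUT=(all ⊤)
  B1:  IN=(all ⊤)  OUT=(all ⊤)
  B2:  IN=(all ⊤)  OUT={c:5; rest ⊤}
  B3:  IN={c:5; rest ⊤}  OUT={c:5; rest ⊤}
  B4:  IN={c:5; rest ⊤}  OUT={c:5; rest ⊤}
  B5:  IN={c:5; rest ⊤}  OUT={c:5; rest ⊤}
  B6:  IN={c:5; rest ⊤}  OUT=(all ⊤)
  B7:  IN=(all ⊤)  OUT={c:2; rest ⊤}
  B8:  IN={c:2; rest ⊤}  OUT={c:2; rest ⊤}
  B9:  IN={c:2; rest ⊤}  OUT={c:2; rest ⊤}

Merge at B7: IN[B7] = OUT[B6] = {a: ⊤, b: ⊤, c: ⊤, d: ⊤, e: ⊤, f: ⊤}
Applying B7's transfer function to that IN value gives OUT[B7] (row B7 above).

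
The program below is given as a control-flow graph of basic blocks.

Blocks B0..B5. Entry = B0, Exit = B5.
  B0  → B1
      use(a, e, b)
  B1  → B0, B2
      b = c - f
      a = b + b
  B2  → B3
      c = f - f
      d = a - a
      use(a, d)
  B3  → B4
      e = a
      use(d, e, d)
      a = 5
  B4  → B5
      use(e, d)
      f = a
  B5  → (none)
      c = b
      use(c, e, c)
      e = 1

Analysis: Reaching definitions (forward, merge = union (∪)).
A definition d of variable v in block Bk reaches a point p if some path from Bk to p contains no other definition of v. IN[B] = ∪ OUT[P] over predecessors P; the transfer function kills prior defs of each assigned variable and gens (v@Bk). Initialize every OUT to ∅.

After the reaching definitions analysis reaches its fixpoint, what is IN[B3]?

Converged values:
  B0: | IN={a@B1, b@B1} | OUT={a@B1, b@B1}
  B1: | IN={a@B1, b@B1} | OUT={a@B1, b@B1}
  B2: | IN={a@B1, b@B1} | OUT={a@B1, b@B1, c@B2, d@B2}
  B3: | IN={a@B1, b@B1, c@B2, d@B2} | OUT={a@B3, b@B1, c@B2, d@B2, e@B3}
  B4: | IN={a@B3, b@B1, c@B2, d@B2, e@B3} | OUT={a@B3, b@B1, c@B2, d@B2, e@B3, f@B4}
  B5: | IN={a@B3, b@B1, c@B2, d@B2, e@B3, f@B4} | OUT={a@B3, b@B1, c@B5, d@B2, e@B5, f@B4}

Merge at B3: IN[B3] = OUT[B2] = {a@B1, b@B1, c@B2, d@B2}

Answer: {a@B1, b@B1, c@B2, d@B2}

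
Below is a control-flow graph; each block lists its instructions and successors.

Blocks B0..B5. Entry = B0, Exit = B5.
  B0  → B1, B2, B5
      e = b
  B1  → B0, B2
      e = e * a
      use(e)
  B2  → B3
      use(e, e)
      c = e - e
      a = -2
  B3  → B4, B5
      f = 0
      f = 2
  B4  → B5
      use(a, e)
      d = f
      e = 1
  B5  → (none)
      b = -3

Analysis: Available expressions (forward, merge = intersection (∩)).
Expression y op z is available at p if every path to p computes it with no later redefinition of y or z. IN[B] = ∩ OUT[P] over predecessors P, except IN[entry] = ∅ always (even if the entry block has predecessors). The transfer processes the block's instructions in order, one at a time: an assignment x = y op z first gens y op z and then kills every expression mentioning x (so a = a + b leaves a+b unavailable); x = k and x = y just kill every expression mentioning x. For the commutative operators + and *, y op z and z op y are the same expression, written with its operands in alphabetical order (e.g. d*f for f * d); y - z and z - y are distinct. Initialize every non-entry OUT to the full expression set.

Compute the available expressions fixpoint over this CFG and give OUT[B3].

Answer: {e-e}

Working:
Fixpoint table:
  B0: | IN={} | OUT={}
  B1: | IN={} | OUT={}
  B2: | IN={} | OUT={e-e}
  B3: | IN={e-e} | OUT={e-e}
  B4: | IN={e-e} | OUT={}
  B5: | IN={} | OUT={}

Merge at B3: IN[B3] = OUT[B2] = {e-e}
Applying B3's transfer function to that IN value gives OUT[B3] (row B3 above).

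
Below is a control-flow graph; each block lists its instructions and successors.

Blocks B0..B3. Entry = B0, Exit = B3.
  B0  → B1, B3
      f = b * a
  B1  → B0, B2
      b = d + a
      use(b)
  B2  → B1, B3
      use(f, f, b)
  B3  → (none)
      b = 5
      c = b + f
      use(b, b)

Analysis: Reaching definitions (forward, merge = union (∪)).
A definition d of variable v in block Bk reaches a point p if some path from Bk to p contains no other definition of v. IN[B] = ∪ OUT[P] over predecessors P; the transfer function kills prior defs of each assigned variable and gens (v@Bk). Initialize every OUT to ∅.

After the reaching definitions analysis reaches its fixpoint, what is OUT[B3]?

Per-block solution:
  B0: | IN={b@B1, f@B0} | OUT={b@B1, f@B0}
  B1: | IN={b@B1, f@B0} | OUT={b@B1, f@B0}
  B2: | IN={b@B1, f@B0} | OUT={b@B1, f@B0}
  B3: | IN={b@B1, f@B0} | OUT={b@B3, c@B3, f@B0}

Merge at B3: IN[B3] = OUT[B0] ⊔ OUT[B2] = {b@B1, f@B0}
Applying B3's transfer function to that IN value gives OUT[B3] (row B3 above).

Answer: {b@B3, c@B3, f@B0}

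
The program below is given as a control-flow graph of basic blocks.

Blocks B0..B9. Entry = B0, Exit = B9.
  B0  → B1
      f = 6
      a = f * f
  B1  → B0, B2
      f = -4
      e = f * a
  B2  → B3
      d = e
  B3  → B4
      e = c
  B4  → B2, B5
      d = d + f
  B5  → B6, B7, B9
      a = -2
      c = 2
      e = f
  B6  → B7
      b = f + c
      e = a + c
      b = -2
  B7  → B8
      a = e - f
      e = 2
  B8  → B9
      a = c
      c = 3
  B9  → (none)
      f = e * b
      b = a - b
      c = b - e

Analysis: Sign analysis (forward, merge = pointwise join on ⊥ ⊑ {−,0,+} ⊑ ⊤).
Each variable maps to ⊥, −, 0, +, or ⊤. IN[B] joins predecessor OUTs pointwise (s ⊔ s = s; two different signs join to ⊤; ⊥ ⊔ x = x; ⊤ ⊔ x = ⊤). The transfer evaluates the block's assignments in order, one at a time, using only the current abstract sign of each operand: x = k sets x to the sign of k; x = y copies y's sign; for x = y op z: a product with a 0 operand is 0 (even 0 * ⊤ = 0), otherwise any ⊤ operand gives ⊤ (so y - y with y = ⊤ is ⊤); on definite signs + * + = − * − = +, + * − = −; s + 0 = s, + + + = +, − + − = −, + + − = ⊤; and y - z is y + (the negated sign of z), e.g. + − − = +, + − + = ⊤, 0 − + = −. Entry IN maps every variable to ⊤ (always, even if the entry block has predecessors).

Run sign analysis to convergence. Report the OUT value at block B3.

Per-block solution:
  B0:  IN=(all ⊤)  OUT={a:+, f:+; rest ⊤}
  B1:  IN={a:+, f:+; rest ⊤}  OUT={a:+, e:-, f:-; rest ⊤}
  B2:  IN={a:+, f:-; rest ⊤}  OUT={a:+, f:-; rest ⊤}
  B3:  IN={a:+, f:-; rest ⊤}  OUT={a:+, f:-; rest ⊤}
  B4:  IN={a:+, f:-; rest ⊤}  OUT={a:+, f:-; rest ⊤}
  B5:  IN={a:+, f:-; rest ⊤}  OUT={a:-, c:+, e:-, f:-; rest ⊤}
  B6:  IN={a:-, c:+, e:-, f:-; rest ⊤}  OUT={a:-, b:-, c:+, f:-; rest ⊤}
  B7:  IN={a:-, c:+, f:-; rest ⊤}  OUT={c:+, e:+, f:-; rest ⊤}
  B8:  IN={c:+, e:+, f:-; rest ⊤}  OUT={a:+, c:+, e:+, f:-; rest ⊤}
  B9:  IN={c:+, f:-; rest ⊤}  OUT=(all ⊤)

Merge at B3: IN[B3] = OUT[B2] = {a: +, b: ⊤, c: ⊤, d: ⊤, e: ⊤, f: -}
Applying B3's transfer function to that IN value gives OUT[B3] (row B3 above).

Answer: {a: +, b: ⊤, c: ⊤, d: ⊤, e: ⊤, f: -}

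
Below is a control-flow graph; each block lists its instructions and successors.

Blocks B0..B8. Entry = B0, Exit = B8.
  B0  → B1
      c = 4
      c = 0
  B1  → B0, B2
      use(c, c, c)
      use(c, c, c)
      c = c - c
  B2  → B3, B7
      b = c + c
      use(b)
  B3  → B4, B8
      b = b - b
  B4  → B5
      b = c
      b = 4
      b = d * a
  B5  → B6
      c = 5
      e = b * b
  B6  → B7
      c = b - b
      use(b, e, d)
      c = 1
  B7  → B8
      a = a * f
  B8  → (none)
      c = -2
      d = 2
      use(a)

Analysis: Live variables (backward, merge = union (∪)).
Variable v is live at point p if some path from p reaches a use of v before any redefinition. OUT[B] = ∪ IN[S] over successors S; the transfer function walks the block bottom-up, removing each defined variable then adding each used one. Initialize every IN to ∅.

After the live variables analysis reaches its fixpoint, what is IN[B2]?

Per-block solution:
  B0: | IN={a, d, f} | OUT={a, c, d, f}
  B1: | IN={a, c, d, f} | OUT={a, c, d, f}
  B2: | IN={a, c, d, f} | OUT={a, b, c, d, f}
  B3: | IN={a, b, c, d, f} | OUT={a, c, d, f}
  B4: | IN={a, c, d, f} | OUT={a, b, d, f}
  B5: | IN={a, b, d, f} | OUT={a, b, d, e, f}
  B6: | IN={a, b, d, e, f} | OUT={a, f}
  B7: | IN={a, f} | OUT={a}
  B8: | IN={a} | OUT={}

Merge at B2: OUT[B2] = IN[B3] ⊔ IN[B7] = {a, b, c, d, f}
Applying B2's transfer function to that OUT value gives IN[B2] (row B2 above).

Answer: {a, c, d, f}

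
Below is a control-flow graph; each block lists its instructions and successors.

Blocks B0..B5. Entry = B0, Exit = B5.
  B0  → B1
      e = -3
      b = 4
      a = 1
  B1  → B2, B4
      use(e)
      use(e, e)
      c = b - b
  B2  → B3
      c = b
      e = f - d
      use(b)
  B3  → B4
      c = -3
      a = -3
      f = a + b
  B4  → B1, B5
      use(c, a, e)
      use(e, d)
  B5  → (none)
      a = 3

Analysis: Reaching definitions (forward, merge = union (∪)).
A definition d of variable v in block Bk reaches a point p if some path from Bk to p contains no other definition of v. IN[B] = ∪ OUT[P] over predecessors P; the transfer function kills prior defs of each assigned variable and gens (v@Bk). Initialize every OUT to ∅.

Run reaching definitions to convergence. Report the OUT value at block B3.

Converged values:
  B0:   IN={}   OUT={a@B0, b@B0, e@B0}
  B1:   IN={a@B0, a@B3, b@B0, c@B1, c@B3, e@B0, e@B2, f@B3}   OUT={a@B0, a@B3, b@B0, c@B1, e@B0, e@B2, f@B3}
  B2:   IN={a@B0, a@B3, b@B0, c@B1, e@B0, e@B2, f@B3}   OUT={a@B0, a@B3, b@B0, c@B2, e@B2, f@B3}
  B3:   IN={a@B0, a@B3, b@B0, c@B2, e@B2, f@B3}   OUT={a@B3, b@B0, c@B3, e@B2, f@B3}
  B4:   IN={a@B0, a@B3, b@B0, c@B1, c@B3, e@B0, e@B2, f@B3}   OUT={a@B0, a@B3, b@B0, c@B1, c@B3, e@B0, e@B2, f@B3}
  B5:   IN={a@B0, a@B3, b@B0, c@B1, c@B3, e@B0, e@B2, f@B3}   OUT={a@B5, b@B0, c@B1, c@B3, e@B0, e@B2, f@B3}

Merge at B3: IN[B3] = OUT[B2] = {a@B0, a@B3, b@B0, c@B2, e@B2, f@B3}
Applying B3's transfer function to that IN value gives OUT[B3] (row B3 above).

Answer: {a@B3, b@B0, c@B3, e@B2, f@B3}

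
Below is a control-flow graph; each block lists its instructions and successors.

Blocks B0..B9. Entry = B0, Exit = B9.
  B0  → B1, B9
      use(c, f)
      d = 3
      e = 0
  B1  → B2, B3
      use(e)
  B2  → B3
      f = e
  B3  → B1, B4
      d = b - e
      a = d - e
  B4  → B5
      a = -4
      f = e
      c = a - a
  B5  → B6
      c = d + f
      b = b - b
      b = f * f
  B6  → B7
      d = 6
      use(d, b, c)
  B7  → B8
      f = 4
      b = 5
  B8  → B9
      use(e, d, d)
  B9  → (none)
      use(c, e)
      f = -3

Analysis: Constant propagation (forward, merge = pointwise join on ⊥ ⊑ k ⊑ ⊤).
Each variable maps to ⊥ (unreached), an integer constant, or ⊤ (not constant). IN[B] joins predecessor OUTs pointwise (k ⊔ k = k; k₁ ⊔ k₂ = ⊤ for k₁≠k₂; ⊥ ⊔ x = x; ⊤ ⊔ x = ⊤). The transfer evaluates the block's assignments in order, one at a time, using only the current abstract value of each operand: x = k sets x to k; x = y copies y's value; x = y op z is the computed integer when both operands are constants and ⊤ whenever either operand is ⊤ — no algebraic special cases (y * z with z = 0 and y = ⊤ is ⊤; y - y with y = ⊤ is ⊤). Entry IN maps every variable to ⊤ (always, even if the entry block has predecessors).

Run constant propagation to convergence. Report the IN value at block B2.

Answer: {a: ⊤, b: ⊤, c: ⊤, d: ⊤, e: 0, f: ⊤}

Trace:
Converged values:
  B0:  IN=(all ⊤)  OUT={d:3, e:0; rest ⊤}
  B1:  IN={e:0; rest ⊤}  OUT={e:0; rest ⊤}
  B2:  IN={e:0; rest ⊤}  OUT={e:0, f:0; rest ⊤}
  B3:  IN={e:0; rest ⊤}  OUT={e:0; rest ⊤}
  B4:  IN={e:0; rest ⊤}  OUT={a:-4, c:0, e:0, f:0; rest ⊤}
  B5:  IN={a:-4, c:0, e:0, f:0; rest ⊤}  OUT={a:-4, b:0, e:0, f:0; rest ⊤}
  B6:  IN={a:-4, b:0, e:0, f:0; rest ⊤}  OUT={a:-4, b:0, d:6, e:0, f:0; rest ⊤}
  B7:  IN={a:-4, b:0, d:6, e:0, f:0; rest ⊤}  OUT={a:-4, b:5, d:6, e:0, f:4; rest ⊤}
  B8:  IN={a:-4, b:5, d:6, e:0, f:4; rest ⊤}  OUT={a:-4, b:5, d:6, e:0, f:4; rest ⊤}
  B9:  IN={e:0; rest ⊤}  OUT={e:0, f:-3; rest ⊤}

Merge at B2: IN[B2] = OUT[B1] = {a: ⊤, b: ⊤, c: ⊤, d: ⊤, e: 0, f: ⊤}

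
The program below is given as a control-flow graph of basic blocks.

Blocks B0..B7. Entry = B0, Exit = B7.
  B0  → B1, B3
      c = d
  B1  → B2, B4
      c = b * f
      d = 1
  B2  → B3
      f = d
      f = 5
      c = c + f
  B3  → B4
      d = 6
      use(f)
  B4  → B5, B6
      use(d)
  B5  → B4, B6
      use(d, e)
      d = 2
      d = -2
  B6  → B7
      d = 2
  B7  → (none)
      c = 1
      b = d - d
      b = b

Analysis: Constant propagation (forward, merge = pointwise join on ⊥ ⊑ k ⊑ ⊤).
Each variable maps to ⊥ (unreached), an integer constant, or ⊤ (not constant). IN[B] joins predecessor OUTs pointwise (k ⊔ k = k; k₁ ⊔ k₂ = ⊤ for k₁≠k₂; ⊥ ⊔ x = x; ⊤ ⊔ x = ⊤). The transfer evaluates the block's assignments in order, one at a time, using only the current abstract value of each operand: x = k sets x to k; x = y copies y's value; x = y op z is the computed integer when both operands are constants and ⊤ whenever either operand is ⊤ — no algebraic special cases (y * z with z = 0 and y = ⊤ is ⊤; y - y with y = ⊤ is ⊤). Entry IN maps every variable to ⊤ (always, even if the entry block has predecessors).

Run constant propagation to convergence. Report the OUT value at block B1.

Answer: {a: ⊤, b: ⊤, c: ⊤, d: 1, e: ⊤, f: ⊤}

Derivation:
Per-block solution:
  B0:  IN=(all ⊤)  OUT=(all ⊤)
  B1:  IN=(all ⊤)  OUT={d:1; rest ⊤}
  B2:  IN={d:1; rest ⊤}  OUT={d:1, f:5; rest ⊤}
  B3:  IN=(all ⊤)  OUT={d:6; rest ⊤}
  B4:  IN=(all ⊤)  OUT=(all ⊤)
  B5:  IN=(all ⊤)  OUT={d:-2; rest ⊤}
  B6:  IN=(all ⊤)  OUT={d:2; rest ⊤}
  B7:  IN={d:2; rest ⊤}  OUT={b:0, c:1, d:2; rest ⊤}

Merge at B1: IN[B1] = OUT[B0] = {a: ⊤, b: ⊤, c: ⊤, d: ⊤, e: ⊤, f: ⊤}
Applying B1's transfer function to that IN value gives OUT[B1] (row B1 above).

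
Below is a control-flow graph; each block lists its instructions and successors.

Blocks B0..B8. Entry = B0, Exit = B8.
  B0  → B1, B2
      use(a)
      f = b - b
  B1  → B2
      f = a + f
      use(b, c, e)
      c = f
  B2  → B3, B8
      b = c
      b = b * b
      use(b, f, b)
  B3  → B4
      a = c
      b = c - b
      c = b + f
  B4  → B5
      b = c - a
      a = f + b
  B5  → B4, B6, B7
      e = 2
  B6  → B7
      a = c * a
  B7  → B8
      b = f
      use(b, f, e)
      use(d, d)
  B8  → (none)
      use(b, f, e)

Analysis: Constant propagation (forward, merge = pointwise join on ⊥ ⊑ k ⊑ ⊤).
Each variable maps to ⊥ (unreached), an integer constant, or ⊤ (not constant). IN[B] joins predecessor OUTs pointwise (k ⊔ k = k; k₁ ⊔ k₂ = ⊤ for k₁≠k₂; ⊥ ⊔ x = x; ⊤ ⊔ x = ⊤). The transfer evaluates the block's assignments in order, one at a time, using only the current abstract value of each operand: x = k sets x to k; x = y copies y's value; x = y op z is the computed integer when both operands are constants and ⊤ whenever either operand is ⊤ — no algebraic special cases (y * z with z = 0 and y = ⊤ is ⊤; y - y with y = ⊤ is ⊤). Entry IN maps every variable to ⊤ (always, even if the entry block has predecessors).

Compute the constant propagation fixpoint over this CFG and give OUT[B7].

Converged values:
  B0: | IN=(all ⊤) | OUT=(all ⊤)
  B1: | IN=(all ⊤) | OUT=(all ⊤)
  B2: | IN=(all ⊤) | OUT=(all ⊤)
  B3: | IN=(all ⊤) | OUT=(all ⊤)
  B4: | IN=(all ⊤) | OUT=(all ⊤)
  B5: | IN=(all ⊤) | OUT={e:2; rest ⊤}
  B6: | IN={e:2; rest ⊤} | OUT={e:2; rest ⊤}
  B7: | IN={e:2; rest ⊤} | OUT={e:2; rest ⊤}
  B8: | IN=(all ⊤) | OUT=(all ⊤)

Merge at B7: IN[B7] = OUT[B5] ⊔ OUT[B6] = {a: ⊤, b: ⊤, c: ⊤, d: ⊤, e: 2, f: ⊤}
Applying B7's transfer function to that IN value gives OUT[B7] (row B7 above).

Answer: {a: ⊤, b: ⊤, c: ⊤, d: ⊤, e: 2, f: ⊤}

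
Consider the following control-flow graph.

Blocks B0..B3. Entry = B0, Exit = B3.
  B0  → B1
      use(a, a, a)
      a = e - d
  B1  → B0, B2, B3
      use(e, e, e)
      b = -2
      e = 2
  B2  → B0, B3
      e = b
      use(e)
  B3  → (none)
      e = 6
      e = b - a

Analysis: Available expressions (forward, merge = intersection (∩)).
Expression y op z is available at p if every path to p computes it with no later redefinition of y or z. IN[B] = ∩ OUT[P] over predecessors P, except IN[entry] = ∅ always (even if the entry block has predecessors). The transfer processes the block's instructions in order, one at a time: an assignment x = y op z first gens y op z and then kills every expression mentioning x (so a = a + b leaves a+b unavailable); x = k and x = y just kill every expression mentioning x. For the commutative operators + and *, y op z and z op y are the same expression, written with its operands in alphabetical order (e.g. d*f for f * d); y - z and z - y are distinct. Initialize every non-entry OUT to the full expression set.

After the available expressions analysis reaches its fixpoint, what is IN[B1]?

Converged values:
  B0: | IN={} | OUT={e-d}
  B1: | IN={e-d} | OUT={}
  B2: | IN={} | OUT={}
  B3: | IN={} | OUT={b-a}

Merge at B1: IN[B1] = OUT[B0] = {e-d}

Answer: {e-d}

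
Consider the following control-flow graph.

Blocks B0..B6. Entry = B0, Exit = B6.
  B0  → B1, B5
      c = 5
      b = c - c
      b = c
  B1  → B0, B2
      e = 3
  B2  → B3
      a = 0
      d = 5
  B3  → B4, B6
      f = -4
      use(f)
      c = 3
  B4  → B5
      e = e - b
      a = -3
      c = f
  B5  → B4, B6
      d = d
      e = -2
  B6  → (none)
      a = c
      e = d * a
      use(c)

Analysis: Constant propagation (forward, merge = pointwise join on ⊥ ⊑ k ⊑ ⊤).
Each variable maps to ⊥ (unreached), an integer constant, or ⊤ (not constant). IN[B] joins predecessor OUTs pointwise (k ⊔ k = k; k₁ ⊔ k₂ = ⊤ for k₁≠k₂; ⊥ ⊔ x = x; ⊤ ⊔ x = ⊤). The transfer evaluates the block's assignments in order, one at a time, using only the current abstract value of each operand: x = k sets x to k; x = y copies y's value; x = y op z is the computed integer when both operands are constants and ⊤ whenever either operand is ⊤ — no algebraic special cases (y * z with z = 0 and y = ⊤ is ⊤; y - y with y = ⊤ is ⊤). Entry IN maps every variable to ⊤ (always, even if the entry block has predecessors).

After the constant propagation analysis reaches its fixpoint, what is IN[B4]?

Fixpoint table:
  B0: | IN=(all ⊤) | OUT={b:5, c:5; rest ⊤}
  B1: | IN={b:5, c:5; rest ⊤} | OUT={b:5, c:5, e:3; rest ⊤}
  B2: | IN={b:5, c:5, e:3; rest ⊤} | OUT={a:0, b:5, c:5, d:5, e:3; rest ⊤}
  B3: | IN={a:0, b:5, c:5, d:5, e:3; rest ⊤} | OUT={a:0, b:5, c:3, d:5, e:3, f:-4; rest ⊤}
  B4: | IN={b:5; rest ⊤} | OUT={a:-3, b:5; rest ⊤}
  B5: | IN={b:5; rest ⊤} | OUT={b:5, e:-2; rest ⊤}
  B6: | IN={b:5; rest ⊤} | OUT={b:5; rest ⊤}

Merge at B4: IN[B4] = OUT[B3] ⊔ OUT[B5] = {a: ⊤, b: 5, c: ⊤, d: ⊤, e: ⊤, f: ⊤}

Answer: {a: ⊤, b: 5, c: ⊤, d: ⊤, e: ⊤, f: ⊤}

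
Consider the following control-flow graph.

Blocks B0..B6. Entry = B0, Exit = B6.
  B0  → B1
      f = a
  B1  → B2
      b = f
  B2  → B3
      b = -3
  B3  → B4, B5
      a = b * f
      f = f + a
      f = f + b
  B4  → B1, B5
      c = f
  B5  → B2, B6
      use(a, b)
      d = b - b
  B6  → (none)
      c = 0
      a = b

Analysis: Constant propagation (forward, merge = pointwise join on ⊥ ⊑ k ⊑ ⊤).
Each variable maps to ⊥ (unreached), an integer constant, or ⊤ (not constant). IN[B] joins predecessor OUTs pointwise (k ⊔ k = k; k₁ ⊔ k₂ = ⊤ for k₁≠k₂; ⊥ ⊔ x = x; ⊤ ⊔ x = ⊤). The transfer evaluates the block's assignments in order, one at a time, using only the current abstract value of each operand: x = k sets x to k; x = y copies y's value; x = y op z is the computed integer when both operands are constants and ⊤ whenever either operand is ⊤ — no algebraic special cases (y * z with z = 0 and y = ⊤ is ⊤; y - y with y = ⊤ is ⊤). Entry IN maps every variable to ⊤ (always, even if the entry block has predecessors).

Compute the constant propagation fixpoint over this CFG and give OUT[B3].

Per-block solution:
  B0:  IN=(all ⊤)  OUT=(all ⊤)
  B1:  IN=(all ⊤)  OUT=(all ⊤)
  B2:  IN=(all ⊤)  OUT={b:-3; rest ⊤}
  B3:  IN={b:-3; rest ⊤}  OUT={b:-3; rest ⊤}
  B4:  IN={b:-3; rest ⊤}  OUT={b:-3; rest ⊤}
  B5:  IN={b:-3; rest ⊤}  OUT={b:-3, d:0; rest ⊤}
  B6:  IN={b:-3, d:0; rest ⊤}  OUT={a:-3, b:-3, c:0, d:0; rest ⊤}

Merge at B3: IN[B3] = OUT[B2] = {a: ⊤, b: -3, c: ⊤, d: ⊤, e: ⊤, f: ⊤}
Applying B3's transfer function to that IN value gives OUT[B3] (row B3 above).

Answer: {a: ⊤, b: -3, c: ⊤, d: ⊤, e: ⊤, f: ⊤}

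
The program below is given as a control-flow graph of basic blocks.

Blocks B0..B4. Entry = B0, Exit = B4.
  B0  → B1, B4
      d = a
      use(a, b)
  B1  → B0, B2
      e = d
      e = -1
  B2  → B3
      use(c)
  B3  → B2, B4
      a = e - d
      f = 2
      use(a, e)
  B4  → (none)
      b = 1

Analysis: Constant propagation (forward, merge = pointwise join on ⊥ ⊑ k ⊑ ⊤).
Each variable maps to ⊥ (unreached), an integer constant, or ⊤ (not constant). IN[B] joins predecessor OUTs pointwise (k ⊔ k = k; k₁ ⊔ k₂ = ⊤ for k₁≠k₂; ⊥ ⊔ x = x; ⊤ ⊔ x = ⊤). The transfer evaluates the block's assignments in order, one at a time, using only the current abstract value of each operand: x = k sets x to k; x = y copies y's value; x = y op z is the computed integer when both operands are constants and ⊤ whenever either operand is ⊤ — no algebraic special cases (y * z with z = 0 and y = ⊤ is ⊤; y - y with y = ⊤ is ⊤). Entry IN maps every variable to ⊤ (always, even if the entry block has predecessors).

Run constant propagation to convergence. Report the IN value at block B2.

Fixpoint table:
  B0: | IN=(all ⊤) | OUT=(all ⊤)
  B1: | IN=(all ⊤) | OUT={e:-1; rest ⊤}
  B2: | IN={e:-1; rest ⊤} | OUT={e:-1; rest ⊤}
  B3: | IN={e:-1; rest ⊤} | OUT={e:-1, f:2; rest ⊤}
  B4: | IN=(all ⊤) | OUT={b:1; rest ⊤}

Merge at B2: IN[B2] = OUT[B1] ⊔ OUT[B3] = {a: ⊤, b: ⊤, c: ⊤, d: ⊤, e: -1, f: ⊤}

Answer: {a: ⊤, b: ⊤, c: ⊤, d: ⊤, e: -1, f: ⊤}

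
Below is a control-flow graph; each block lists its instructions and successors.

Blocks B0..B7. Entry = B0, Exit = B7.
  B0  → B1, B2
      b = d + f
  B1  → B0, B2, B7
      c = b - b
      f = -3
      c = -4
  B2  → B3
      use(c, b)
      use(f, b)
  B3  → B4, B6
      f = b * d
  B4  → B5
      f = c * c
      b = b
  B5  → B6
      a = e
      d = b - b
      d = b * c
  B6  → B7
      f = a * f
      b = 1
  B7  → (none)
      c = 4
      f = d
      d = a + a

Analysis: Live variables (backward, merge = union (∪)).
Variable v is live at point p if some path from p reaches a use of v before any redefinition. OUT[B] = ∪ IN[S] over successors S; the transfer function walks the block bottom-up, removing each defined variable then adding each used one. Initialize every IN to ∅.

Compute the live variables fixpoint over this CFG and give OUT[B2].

Answer: {a, b, c, d, e}

Trace:
Per-block solution:
  B0: | IN={a, c, d, e, f} | OUT={a, b, c, d, e, f}
  B1: | IN={a, b, d, e} | OUT={a, b, c, d, e, f}
  B2: | IN={a, b, c, d, e, f} | OUT={a, b, c, d, e}
  B3: | IN={a, b, c, d, e} | OUT={a, b, c, d, e, f}
  B4: | IN={b, c, e} | OUT={b, c, e, f}
  B5: | IN={b, c, e, f} | OUT={a, d, f}
  B6: | IN={a, d, f} | OUT={a, d}
  B7: | IN={a, d} | OUT={}

Merge at B2: OUT[B2] = IN[B3] = {a, b, c, d, e}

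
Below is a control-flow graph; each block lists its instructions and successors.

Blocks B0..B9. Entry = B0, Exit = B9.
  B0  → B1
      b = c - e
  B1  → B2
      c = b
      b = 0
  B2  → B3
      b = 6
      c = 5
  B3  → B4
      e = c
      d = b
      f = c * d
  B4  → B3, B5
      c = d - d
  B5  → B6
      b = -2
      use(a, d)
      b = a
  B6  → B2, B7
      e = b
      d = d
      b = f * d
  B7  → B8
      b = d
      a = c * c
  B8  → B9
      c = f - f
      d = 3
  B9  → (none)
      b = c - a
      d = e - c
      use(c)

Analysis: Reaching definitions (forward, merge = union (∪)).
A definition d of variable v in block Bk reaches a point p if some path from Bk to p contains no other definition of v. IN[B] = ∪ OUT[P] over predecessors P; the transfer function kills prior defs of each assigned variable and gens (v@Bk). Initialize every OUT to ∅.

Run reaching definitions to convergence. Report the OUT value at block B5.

Answer: {b@B5, c@B4, d@B3, e@B3, f@B3}

Trace:
Per-block solution:
  B0: | IN={} | OUT={b@B0}
  B1: | IN={b@B0} | OUT={b@B1, c@B1}
  B2: | IN={b@B1, b@B6, c@B1, c@B4, d@B6, e@B6, f@B3} | OUT={b@B2, c@B2, d@B6, e@B6, f@B3}
  B3: | IN={b@B2, c@B2, c@B4, d@B3, d@B6, e@B3, e@B6, f@B3} | OUT={b@B2, c@B2, c@B4, d@B3, e@B3, f@B3}
  B4: | IN={b@B2, c@B2, c@B4, d@B3, e@B3, f@B3} | OUT={b@B2, c@B4, d@B3, e@B3, f@B3}
  B5: | IN={b@B2, c@B4, d@B3, e@B3, f@B3} | OUT={b@B5, c@B4, d@B3, e@B3, f@B3}
  B6: | IN={b@B5, c@B4, d@B3, e@B3, f@B3} | OUT={b@B6, c@B4, d@B6, e@B6, f@B3}
  B7: | IN={b@B6, c@B4, d@B6, e@B6, f@B3} | OUT={a@B7, b@B7, c@B4, d@B6, e@B6, f@B3}
  B8: | IN={a@B7, b@B7, c@B4, d@B6, e@B6, f@B3} | OUT={a@B7, b@B7, c@B8, d@B8, e@B6, f@B3}
  B9: | IN={a@B7, b@B7, c@B8, d@B8, e@B6, f@B3} | OUT={a@B7, b@B9, c@B8, d@B9, e@B6, f@B3}

Merge at B5: IN[B5] = OUT[B4] = {b@B2, c@B4, d@B3, e@B3, f@B3}
Applying B5's transfer function to that IN value gives OUT[B5] (row B5 above).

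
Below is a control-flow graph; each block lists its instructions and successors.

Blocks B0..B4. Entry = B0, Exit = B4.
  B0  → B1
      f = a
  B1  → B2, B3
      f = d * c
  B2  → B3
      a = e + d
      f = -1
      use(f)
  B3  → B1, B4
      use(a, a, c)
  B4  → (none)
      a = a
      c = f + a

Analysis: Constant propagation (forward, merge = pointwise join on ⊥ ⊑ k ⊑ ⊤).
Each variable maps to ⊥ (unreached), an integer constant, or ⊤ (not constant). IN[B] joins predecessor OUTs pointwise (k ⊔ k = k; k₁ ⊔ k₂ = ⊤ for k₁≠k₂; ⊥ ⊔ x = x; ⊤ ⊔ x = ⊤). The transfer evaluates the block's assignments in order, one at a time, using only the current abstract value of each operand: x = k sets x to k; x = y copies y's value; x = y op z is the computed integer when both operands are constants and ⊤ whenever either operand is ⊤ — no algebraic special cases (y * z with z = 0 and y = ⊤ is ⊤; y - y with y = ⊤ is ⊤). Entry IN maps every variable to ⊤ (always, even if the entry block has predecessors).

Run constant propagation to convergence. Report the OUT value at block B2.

Answer: {a: ⊤, b: ⊤, c: ⊤, d: ⊤, e: ⊤, f: -1}

Trace:
Per-block solution:
  B0: | IN=(all ⊤) | OUT=(all ⊤)
  B1: | IN=(all ⊤) | OUT=(all ⊤)
  B2: | IN=(all ⊤) | OUT={f:-1; rest ⊤}
  B3: | IN=(all ⊤) | OUT=(all ⊤)
  B4: | IN=(all ⊤) | OUT=(all ⊤)

Merge at B2: IN[B2] = OUT[B1] = {a: ⊤, b: ⊤, c: ⊤, d: ⊤, e: ⊤, f: ⊤}
Applying B2's transfer function to that IN value gives OUT[B2] (row B2 above).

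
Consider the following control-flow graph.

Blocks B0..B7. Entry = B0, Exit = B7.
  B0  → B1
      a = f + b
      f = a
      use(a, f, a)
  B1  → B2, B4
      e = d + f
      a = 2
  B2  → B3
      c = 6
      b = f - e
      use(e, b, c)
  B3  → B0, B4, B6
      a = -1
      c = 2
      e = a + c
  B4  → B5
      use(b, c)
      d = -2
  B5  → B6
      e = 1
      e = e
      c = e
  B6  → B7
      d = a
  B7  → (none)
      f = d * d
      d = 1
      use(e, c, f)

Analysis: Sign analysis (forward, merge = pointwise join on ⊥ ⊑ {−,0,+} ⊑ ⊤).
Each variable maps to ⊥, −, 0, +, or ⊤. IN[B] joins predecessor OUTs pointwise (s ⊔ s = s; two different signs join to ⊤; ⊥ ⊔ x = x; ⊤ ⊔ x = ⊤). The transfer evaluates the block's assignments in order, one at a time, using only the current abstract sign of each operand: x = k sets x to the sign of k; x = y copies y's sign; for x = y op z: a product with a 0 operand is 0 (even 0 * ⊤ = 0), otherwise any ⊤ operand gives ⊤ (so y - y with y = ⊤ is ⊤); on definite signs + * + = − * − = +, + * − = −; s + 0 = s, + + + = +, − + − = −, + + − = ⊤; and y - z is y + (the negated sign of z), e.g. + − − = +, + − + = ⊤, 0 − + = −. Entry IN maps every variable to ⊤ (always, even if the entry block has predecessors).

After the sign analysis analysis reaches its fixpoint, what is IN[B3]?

Answer: {a: +, b: ⊤, c: +, d: ⊤, e: ⊤, f: ⊤}

Derivation:
Converged values:
  B0:   IN=(all ⊤)   OUT=(all ⊤)
  B1:   IN=(all ⊤)   OUT={a:+; rest ⊤}
  B2:   IN={a:+; rest ⊤}   OUT={a:+, c:+; rest ⊤}
  B3:   IN={a:+, c:+; rest ⊤}   OUT={a:-, c:+; rest ⊤}
  B4:   IN=(all ⊤)   OUT={d:-; rest ⊤}
  B5:   IN={d:-; rest ⊤}   OUT={c:+, d:-, e:+; rest ⊤}
  B6:   IN={c:+; rest ⊤}   OUT={c:+; rest ⊤}
  B7:   IN={c:+; rest ⊤}   OUT={c:+, d:+; rest ⊤}

Merge at B3: IN[B3] = OUT[B2] = {a: +, b: ⊤, c: +, d: ⊤, e: ⊤, f: ⊤}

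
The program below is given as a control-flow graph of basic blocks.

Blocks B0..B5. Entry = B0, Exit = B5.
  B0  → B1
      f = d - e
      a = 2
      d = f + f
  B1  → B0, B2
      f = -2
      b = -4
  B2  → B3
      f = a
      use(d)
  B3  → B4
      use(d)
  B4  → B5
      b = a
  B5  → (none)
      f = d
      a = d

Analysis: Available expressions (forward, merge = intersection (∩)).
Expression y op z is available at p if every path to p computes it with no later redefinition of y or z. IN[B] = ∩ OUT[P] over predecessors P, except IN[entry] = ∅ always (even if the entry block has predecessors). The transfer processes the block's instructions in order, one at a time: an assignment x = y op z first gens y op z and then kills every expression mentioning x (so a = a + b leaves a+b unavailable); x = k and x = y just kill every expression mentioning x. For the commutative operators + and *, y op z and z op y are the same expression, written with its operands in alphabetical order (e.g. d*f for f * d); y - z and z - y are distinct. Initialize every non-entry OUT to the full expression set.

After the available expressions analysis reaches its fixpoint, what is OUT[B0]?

Answer: {f+f}

Working:
Fixpoint table:
  B0:   IN={}   OUT={f+f}
  B1:   IN={f+f}   OUT={}
  B2:   IN={}   OUT={}
  B3:   IN={}   OUT={}
  B4:   IN={}   OUT={}
  B5:   IN={}   OUT={}

Merge at B0 (entry node, so the boundary value {} is joined with the incoming edge(s)): IN[B0] = {} ∩ OUT[B1] = {}
Applying B0's transfer function to that IN value gives OUT[B0] (row B0 above).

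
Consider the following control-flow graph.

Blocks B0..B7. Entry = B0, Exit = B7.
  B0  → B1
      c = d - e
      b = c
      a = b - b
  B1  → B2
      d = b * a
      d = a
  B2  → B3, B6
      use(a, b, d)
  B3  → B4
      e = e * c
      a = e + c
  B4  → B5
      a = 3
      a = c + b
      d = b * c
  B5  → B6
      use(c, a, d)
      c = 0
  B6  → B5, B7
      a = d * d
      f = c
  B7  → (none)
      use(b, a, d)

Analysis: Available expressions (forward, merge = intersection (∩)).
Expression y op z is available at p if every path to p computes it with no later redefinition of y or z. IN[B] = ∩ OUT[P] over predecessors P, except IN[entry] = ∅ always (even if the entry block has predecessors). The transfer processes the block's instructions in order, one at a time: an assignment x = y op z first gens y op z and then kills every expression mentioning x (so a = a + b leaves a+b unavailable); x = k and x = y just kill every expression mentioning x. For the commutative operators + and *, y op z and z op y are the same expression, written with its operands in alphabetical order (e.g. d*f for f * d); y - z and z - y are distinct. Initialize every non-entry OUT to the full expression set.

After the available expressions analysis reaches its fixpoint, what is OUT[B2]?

Answer: {a*b, b-b}

Derivation:
Fixpoint table:
  B0: | IN={} | OUT={b-b, d-e}
  B1: | IN={b-b, d-e} | OUT={a*b, b-b}
  B2: | IN={a*b, b-b} | OUT={a*b, b-b}
  B3: | IN={a*b, b-b} | OUT={b-b, c+e}
  B4: | IN={b-b, c+e} | OUT={b*c, b+c, b-b, c+e}
  B5: | IN={b-b} | OUT={b-b}
  B6: | IN={b-b} | OUT={b-b, d*d}
  B7: | IN={b-b, d*d} | OUT={b-b, d*d}

Merge at B2: IN[B2] = OUT[B1] = {a*b, b-b}
Applying B2's transfer function to that IN value gives OUT[B2] (row B2 above).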